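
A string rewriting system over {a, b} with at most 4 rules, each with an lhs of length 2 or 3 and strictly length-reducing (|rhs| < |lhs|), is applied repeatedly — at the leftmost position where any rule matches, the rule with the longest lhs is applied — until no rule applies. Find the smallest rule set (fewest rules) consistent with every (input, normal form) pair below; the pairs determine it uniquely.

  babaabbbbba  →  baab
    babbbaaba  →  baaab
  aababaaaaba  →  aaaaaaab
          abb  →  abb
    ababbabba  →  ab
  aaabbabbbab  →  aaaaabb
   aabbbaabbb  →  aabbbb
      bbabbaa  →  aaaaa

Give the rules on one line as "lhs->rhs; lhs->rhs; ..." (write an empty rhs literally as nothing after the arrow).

aba->ab; bab->b; bba->aa

  | babaabbbbba => baabbbbba => baabbbaa => baabaaa => baabaa => baaba => baab
  | babbbaaba => bbbaaba => baaaba => baaab
  | aababaaaaba => aabbaaaaba => aaaaaaaba => aaaaaaab
  | abb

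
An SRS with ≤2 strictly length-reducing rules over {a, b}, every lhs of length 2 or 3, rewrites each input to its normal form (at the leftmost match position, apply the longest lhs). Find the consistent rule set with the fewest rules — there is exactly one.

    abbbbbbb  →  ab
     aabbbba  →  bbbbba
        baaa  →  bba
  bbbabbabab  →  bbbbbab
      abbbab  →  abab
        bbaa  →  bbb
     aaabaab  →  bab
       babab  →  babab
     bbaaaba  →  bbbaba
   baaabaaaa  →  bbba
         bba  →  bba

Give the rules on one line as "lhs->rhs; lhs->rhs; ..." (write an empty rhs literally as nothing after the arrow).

  | abbbbbbb => abbbbb => abbb => ab
  | aabbbba => bbbbba
  | baaa => bba
  | bbbabbabab => bbbaabab => bbbbbab

aa->b; abb->a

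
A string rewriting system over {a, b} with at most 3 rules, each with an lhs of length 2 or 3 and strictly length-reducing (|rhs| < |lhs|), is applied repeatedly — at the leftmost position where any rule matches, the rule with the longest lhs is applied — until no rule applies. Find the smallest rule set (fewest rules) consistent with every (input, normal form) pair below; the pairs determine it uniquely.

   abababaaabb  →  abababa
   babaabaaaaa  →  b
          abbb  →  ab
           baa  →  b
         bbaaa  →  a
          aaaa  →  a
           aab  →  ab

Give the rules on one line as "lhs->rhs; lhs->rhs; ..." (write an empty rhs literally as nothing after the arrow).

  | abababaaabb => ababababb => abababa
  | babaabaaaaa => babbaaaaa => baaaaaa => baaaa => baa => b
  | abbb => ab
  | baa => b

aa->a; baa->b; bb->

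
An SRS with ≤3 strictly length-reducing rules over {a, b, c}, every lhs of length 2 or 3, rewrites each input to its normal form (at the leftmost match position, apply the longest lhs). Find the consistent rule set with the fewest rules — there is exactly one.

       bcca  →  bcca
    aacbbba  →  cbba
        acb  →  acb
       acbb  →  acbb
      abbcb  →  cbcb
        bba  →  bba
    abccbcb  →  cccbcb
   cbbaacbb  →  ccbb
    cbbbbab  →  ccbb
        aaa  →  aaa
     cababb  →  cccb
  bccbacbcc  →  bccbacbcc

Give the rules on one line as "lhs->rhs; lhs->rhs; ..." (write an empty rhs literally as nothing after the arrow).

aac->a; ab->c; bbc->cb

  | bcca
  | aacbbba => abbba => cbba
  | acb
  | acbb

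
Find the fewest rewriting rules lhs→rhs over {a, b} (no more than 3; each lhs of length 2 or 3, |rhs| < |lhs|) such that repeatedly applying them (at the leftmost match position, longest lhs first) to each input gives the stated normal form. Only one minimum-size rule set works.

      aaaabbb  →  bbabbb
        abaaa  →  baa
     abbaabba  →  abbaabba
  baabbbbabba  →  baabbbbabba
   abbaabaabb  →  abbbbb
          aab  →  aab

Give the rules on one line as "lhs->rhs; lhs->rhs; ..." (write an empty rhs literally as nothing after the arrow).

aaa->bb; aba->b

  | aaaabbb => bbabbb
  | abaaa => baa
  | abbaabba
  | baabbbbabba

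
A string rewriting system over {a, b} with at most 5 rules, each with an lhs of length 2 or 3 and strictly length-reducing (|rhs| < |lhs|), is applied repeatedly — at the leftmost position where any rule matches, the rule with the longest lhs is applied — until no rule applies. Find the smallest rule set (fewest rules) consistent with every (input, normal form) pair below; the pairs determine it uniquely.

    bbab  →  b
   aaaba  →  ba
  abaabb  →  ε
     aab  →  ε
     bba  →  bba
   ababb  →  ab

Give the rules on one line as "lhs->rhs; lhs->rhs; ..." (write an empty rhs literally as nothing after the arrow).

aaa->; aab->; abb->; bab->

  | bbab => b
  | aaaba => ba
  | abaabb => abb => ε
  | aab => ε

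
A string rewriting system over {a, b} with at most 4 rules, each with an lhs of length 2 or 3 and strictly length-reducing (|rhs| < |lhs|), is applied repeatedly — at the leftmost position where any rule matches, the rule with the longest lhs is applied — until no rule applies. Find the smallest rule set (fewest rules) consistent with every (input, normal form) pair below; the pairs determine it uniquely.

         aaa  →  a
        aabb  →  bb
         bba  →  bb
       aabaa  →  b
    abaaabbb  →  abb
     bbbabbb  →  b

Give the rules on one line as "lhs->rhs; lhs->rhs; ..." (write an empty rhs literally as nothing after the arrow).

  | aaa => a
  | aabb => bb
  | bba => bb
  | aabaa => baa => ba => b

aa->; ba->b; bab->aa; bbb->bb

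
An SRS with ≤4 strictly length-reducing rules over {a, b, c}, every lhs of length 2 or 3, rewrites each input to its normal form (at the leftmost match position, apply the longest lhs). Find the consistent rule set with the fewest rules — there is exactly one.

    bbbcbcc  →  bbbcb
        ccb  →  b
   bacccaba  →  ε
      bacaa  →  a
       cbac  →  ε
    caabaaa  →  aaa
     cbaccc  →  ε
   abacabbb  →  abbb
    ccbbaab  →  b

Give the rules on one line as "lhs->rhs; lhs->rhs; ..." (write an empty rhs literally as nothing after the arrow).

  | bbbcbcc => bbbcb
  | ccb => b
  | bacccaba => cccaba => caba => ba => ε
  | bacaa => caa => a

ba->; ca->; cc->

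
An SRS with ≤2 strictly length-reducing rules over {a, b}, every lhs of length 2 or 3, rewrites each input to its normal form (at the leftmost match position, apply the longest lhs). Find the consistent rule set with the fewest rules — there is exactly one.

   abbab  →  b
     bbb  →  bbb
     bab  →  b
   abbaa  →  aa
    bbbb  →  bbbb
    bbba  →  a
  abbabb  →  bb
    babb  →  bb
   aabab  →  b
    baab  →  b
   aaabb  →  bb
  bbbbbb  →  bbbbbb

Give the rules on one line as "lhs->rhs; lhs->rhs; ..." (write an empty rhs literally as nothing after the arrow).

ab->b; ba->a

  | abbab => bbab => bab => ab => b
  | bbb
  | bab => ab => b
  | abbaa => bbaa => baa => aa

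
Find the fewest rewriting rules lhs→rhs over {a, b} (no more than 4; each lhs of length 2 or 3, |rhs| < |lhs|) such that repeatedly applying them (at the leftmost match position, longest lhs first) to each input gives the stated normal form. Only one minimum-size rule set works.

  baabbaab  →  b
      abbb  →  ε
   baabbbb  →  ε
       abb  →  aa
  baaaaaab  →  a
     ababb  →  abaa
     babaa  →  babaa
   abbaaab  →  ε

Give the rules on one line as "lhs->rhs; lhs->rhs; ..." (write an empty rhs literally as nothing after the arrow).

aaa->; aab->; bb->a; bbb->aa

  | baabbaab => bbaab => aaab => b
  | abbb => aaa => ε
  | baabbbb => bbbb => aab => ε
  | abb => aa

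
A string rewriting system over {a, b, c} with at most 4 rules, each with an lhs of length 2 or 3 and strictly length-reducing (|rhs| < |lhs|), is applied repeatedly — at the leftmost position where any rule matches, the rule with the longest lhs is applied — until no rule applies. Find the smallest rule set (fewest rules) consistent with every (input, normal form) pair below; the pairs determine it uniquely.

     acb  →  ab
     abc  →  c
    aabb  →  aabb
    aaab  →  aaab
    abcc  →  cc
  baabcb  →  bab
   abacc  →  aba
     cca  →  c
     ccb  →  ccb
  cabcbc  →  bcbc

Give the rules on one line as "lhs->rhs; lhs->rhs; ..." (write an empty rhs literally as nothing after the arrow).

  | acb => ab
  | abc => c
  | aabb
  | aaab

abc->c; ac->a; ca->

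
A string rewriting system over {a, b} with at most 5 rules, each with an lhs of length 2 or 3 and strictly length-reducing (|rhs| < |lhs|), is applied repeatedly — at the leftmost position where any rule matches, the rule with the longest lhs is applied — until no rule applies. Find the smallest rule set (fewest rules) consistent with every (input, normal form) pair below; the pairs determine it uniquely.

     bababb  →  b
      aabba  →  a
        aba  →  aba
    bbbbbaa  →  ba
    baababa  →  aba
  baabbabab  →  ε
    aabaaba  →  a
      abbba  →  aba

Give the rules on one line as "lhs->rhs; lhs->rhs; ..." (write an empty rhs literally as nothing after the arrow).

  | bababb => baabb => bbb => b
  | aabba => bba => a
  | aba
  | bbbbbaa => bbbaa => baa => ba

aa->a; aab->b; bab->ba; bb->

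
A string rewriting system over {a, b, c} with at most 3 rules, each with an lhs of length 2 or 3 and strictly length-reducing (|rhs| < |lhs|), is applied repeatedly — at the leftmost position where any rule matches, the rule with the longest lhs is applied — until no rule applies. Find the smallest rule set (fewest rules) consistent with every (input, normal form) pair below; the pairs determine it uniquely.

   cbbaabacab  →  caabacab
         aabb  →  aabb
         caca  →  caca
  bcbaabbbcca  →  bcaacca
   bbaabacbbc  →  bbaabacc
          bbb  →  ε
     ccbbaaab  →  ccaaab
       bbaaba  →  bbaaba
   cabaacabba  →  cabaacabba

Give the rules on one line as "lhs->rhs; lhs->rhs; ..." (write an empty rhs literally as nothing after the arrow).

  | cbbaabacab => cbaabacab => caabacab
  | aabb
  | caca
  | bcbaabbbcca => bcaabbbcca => bcaacca

bbb->; cb->c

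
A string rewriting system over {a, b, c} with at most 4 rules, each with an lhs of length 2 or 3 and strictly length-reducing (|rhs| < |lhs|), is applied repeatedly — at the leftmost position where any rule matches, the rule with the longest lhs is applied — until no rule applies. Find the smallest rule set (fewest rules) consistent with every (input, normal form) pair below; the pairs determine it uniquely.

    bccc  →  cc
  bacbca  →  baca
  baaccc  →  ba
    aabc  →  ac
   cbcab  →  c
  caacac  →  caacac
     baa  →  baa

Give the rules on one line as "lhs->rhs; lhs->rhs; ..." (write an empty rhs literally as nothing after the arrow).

ab->; bc->; ccc->b

  | bccc => cc
  | bacbca => baca
  | baaccc => baab => ba
  | aabc => ac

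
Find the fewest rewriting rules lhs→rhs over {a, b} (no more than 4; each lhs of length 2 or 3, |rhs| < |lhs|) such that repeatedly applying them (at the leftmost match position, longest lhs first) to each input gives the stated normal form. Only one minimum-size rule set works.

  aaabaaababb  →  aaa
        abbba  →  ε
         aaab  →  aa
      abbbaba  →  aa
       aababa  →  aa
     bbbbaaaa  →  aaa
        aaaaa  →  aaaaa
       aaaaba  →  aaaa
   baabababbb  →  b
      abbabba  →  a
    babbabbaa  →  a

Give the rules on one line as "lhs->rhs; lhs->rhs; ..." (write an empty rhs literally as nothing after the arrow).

ab->; ba->; bab->a; bb->b

  | aaabaaababb => aaaaababb => aaaaabb => aaaab => aaa
  | abbba => bba => ba => ε
  | aaab => aa
  | abbbaba => bbaba => baba => aa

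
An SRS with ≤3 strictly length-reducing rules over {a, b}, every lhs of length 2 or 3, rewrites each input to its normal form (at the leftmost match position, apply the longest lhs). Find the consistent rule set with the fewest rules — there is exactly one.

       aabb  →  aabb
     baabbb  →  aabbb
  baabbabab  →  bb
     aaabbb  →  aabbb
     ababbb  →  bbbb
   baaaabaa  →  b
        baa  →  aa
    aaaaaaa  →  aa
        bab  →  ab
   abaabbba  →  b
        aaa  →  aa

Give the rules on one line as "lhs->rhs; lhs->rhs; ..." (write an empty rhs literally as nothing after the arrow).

aaa->aa; aba->b; ba->a

  | aabb
  | baabbb => aabbb
  | baabbabab => aabbabab => aababab => abbab => abab => bb
  | aaabbb => aabbb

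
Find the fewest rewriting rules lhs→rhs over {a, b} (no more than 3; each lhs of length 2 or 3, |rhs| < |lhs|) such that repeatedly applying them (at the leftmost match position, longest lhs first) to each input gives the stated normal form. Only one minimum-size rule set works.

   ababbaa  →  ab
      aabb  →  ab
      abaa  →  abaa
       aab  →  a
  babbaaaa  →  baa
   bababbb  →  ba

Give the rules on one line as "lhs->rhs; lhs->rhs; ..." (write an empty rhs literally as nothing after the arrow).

aaa->; aab->a; bab->ba

  | ababbaa => ababaa => abaaa => ab
  | aabb => ab
  | abaa
  | aab => a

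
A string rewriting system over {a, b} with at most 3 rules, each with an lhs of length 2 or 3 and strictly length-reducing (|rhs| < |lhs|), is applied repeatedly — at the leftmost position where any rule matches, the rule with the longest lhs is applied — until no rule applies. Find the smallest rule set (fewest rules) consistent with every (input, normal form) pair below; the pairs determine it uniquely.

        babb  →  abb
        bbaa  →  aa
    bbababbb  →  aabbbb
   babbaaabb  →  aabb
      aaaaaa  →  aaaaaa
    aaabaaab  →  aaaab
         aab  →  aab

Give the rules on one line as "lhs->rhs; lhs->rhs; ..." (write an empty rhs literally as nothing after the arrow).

  | babb => abb
  | bbaa => aba => aa
  | bbababbb => abbabbb => aabbbb
  | babbaaabb => abbaaabb => aabaabb => aabb

ba->a; baa->; bba->ab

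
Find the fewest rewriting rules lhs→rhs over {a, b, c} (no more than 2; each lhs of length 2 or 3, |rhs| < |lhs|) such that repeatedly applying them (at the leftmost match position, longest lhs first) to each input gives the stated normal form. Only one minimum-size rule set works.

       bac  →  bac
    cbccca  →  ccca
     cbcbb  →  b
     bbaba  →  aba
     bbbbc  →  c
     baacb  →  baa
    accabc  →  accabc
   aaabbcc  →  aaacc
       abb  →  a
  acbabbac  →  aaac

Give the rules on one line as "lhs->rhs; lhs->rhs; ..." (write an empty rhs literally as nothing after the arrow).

  | bac
  | cbccca => ccca
  | cbcbb => cbb => b
  | bbaba => aba

bb->; cb->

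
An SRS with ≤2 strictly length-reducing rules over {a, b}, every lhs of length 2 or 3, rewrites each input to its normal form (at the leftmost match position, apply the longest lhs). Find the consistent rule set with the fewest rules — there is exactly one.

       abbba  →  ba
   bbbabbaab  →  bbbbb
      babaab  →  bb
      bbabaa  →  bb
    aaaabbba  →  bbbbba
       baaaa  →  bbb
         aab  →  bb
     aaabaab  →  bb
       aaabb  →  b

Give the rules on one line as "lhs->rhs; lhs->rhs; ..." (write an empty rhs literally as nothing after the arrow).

aa->b; abb->

  | abbba => ba
  | bbbabbaab => bbbaab => bbbbb
  | babaab => babbb => bb
  | bbabaa => bbabb => bb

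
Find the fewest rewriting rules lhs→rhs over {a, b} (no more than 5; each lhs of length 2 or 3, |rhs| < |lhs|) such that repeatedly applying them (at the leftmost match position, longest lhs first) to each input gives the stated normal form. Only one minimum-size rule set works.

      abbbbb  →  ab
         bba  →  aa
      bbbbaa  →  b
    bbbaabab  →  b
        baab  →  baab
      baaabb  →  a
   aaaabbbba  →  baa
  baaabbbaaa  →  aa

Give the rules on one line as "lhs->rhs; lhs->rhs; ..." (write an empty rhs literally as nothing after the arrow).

  | abbbbb => abbb => ab
  | bba => aa
  | bbbbaa => abbaa => aaa => b
  | bbbaabab => abaabab => abab => b

aaa->b; aba->; abb->a; bb->a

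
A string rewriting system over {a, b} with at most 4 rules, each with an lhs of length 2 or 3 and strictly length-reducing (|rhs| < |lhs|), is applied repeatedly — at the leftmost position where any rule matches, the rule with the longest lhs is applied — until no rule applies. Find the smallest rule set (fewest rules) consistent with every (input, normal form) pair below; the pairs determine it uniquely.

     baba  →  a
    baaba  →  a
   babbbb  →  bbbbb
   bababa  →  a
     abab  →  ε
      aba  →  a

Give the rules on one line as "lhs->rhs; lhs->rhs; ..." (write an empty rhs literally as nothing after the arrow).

  | baba => bba => a
  | baaba => baba => bba => a
  | babbbb => bbbbb
  | bababa => bbaba => aba => a

ab->; ba->b; bba->a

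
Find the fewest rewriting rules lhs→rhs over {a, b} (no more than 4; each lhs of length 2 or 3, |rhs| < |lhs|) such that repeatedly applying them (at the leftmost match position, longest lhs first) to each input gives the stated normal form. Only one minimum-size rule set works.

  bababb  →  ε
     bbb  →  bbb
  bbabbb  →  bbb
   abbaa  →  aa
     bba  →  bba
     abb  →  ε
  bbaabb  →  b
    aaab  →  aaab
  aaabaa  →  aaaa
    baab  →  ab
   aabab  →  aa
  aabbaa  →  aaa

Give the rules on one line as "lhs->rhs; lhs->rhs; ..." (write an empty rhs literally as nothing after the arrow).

  | bababb => abb => ε
  | bbb
  | bbabbb => bbb
  | abbaa => aa

abb->; baa->a; bab->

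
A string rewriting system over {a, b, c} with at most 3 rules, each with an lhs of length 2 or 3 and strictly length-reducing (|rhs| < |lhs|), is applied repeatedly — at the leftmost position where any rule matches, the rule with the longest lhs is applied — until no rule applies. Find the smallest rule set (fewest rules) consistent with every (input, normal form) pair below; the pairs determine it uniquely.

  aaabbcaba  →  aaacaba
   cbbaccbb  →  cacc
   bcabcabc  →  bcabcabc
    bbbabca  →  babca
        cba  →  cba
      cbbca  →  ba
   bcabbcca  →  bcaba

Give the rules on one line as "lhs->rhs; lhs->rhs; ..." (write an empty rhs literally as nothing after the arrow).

  | aaabbcaba => aaacaba
  | cbbaccbb => caccbb => cacc
  | bcabcabc
  | bbbabca => babca

bb->; cca->ba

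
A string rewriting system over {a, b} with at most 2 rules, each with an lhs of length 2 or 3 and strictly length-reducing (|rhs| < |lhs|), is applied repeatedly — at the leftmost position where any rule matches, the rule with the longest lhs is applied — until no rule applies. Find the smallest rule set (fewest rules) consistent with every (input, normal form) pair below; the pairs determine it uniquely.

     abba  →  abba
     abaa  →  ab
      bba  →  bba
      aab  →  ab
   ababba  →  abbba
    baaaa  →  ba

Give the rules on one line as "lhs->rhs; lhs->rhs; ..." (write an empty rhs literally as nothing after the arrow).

aa->a; aba->ab

  | abba
  | abaa => aba => ab
  | bba
  | aab => ab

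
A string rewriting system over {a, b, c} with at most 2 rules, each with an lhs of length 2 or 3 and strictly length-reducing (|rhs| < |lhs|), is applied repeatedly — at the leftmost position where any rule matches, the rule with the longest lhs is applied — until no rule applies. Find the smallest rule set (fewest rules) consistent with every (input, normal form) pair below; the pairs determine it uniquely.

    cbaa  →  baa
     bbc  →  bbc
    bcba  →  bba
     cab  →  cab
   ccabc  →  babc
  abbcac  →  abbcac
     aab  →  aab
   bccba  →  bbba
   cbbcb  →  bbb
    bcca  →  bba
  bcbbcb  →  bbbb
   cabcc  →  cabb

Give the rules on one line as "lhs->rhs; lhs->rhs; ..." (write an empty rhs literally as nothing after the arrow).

  | cbaa => baa
  | bbc
  | bcba => bba
  | cab

cb->b; cc->b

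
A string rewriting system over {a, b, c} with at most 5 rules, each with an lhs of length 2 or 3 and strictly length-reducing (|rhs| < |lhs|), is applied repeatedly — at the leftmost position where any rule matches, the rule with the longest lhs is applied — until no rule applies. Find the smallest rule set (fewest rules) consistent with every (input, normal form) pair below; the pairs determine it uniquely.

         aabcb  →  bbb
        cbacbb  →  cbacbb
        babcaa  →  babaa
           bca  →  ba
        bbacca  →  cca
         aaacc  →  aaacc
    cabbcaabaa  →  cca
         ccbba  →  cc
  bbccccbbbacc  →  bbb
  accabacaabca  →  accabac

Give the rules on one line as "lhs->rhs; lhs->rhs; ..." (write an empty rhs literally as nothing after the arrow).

aab->bb; abb->; bba->; bc->b

  | aabcb => bbcb => bbb
  | cbacbb
  | babcaa => babaa
  | bca => ba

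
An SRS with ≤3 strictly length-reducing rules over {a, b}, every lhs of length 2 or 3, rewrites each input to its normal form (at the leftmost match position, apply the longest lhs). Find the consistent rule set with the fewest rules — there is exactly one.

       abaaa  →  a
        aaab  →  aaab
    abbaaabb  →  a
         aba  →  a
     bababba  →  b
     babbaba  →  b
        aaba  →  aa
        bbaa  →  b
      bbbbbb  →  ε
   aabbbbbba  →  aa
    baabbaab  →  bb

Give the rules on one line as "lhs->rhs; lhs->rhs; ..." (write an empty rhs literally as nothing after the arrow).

  | abaaa => abaa => aba => a
  | aaab
  | abbaaabb => abbaabb => abbabb => abbb => aba => a
  | aba => a

ba->; baa->ba; bbb->ba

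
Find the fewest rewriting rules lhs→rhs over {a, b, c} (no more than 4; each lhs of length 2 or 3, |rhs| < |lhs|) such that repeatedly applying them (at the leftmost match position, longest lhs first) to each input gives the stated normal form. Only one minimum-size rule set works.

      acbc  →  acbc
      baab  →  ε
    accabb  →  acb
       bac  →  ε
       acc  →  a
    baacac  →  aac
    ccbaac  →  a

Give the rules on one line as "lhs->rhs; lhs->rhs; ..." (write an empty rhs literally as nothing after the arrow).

ab->c; ba->c; cac->a; cc->

  | acbc
  | baab => cab => cc => ε
  | accabb => aabb => acb
  | bac => cc => ε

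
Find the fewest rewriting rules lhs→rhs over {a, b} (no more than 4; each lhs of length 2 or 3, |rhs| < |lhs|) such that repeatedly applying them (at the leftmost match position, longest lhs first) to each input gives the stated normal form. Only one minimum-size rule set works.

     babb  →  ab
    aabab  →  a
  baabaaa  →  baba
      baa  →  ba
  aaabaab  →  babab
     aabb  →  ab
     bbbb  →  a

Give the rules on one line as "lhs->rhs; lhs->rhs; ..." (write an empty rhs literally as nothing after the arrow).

  | babb => bbb => ab
  | aabab => bbab => aab => bb => a
  | baabaaa => babaaa => babaa => baba
  | baa => ba

aa->b; abb->bb; baa->ba; bb->a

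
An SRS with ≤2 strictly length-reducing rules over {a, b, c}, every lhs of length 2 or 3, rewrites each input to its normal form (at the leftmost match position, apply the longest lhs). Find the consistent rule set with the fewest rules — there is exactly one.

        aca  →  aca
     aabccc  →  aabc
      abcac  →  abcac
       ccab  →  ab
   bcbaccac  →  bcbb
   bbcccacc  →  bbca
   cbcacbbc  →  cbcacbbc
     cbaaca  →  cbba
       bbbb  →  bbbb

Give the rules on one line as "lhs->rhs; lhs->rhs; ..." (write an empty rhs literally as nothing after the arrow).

aac->b; cc->

  | aca
  | aabccc => aabc
  | abcac
  | ccab => ab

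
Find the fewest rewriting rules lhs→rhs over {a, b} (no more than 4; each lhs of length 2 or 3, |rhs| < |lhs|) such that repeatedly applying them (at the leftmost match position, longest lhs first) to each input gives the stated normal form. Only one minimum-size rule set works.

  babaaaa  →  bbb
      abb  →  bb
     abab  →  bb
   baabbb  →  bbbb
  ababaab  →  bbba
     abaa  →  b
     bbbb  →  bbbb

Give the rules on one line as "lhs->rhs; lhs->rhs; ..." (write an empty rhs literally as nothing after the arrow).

aa->; aaa->ba; aab->ba; ab->b

  | babaaaa => bbaaaa => bbbaa => bbb
  | abb => bb
  | abab => bab => bb
  | baabbb => bbabb => bbbb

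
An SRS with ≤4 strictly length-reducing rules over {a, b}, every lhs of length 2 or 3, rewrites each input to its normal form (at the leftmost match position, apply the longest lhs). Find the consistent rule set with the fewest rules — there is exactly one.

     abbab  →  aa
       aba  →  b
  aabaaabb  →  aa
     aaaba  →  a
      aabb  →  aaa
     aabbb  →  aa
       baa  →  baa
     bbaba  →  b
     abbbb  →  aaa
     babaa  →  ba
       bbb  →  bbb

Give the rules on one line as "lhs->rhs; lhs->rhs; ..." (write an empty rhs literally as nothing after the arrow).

  | abbab => aaab => aa
  | aba => b
  | aabaaabb => abaabb => babb => abb => aa
  | aaaba => aab => a

ab->; aba->b; abb->aa; bab->ab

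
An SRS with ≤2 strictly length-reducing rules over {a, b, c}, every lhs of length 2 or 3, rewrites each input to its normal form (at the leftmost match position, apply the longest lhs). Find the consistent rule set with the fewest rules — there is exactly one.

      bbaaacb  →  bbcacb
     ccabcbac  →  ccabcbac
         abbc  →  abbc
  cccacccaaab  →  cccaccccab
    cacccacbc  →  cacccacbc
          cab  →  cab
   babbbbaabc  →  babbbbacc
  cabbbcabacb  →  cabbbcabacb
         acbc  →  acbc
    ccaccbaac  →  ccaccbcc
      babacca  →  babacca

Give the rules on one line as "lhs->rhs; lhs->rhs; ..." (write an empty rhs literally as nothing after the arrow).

  | bbaaacb => bbcacb
  | ccabcbac
  | abbc
  | cccacccaaab => cccaccccab

aa->c; aab->ac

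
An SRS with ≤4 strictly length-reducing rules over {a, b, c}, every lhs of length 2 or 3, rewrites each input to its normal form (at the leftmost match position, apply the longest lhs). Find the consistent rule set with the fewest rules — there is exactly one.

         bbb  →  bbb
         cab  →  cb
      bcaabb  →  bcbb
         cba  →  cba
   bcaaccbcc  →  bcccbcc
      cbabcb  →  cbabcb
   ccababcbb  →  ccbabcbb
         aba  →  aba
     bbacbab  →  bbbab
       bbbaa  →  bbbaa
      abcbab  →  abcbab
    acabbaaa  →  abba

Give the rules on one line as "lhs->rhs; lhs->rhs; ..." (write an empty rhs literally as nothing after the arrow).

  | bbb
  | cab => cb
  | bcaabb => bcabb => bcbb
  | cba

aaa->a; ac->; ca->c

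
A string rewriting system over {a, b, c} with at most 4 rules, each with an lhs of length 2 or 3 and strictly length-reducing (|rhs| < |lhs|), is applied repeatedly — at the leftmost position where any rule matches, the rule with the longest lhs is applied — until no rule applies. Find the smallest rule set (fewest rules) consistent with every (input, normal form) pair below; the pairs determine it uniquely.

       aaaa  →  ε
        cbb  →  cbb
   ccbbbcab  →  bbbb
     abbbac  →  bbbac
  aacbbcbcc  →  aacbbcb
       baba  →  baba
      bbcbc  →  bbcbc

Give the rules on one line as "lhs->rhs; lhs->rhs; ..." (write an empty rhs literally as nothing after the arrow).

aaa->c; abb->bb; ca->; cc->

  | aaaa => ca => ε
  | cbb
  | ccbbbcab => bbbcab => bbbb
  | abbbac => bbbac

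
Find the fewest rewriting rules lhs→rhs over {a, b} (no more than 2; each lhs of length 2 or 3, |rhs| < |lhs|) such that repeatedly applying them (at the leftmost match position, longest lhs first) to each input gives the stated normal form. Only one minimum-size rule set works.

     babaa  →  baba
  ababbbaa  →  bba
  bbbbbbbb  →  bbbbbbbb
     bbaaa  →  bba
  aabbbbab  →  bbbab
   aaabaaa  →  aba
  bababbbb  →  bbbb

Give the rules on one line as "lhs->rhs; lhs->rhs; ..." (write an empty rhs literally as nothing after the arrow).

  | babaa => baba
  | ababbbaa => abbbaa => bbaa => bba
  | bbbbbbbb
  | bbaaa => bbaa => bba

aa->a; abb->b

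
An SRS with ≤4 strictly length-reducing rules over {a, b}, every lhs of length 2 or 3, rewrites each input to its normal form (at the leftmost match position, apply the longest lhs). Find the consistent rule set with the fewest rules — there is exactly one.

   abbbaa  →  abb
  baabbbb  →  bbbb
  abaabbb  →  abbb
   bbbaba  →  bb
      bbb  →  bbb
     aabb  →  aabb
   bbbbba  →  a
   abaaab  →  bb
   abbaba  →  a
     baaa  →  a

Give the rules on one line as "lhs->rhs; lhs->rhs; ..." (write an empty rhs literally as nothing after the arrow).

  | abbbaa => abb
  | baabbbb => bbbb
  | abaabbb => bbabbb => babbb => abbb
  | bbbaba => bbaba => baba => aba => bb

aba->bb; ba->a; baa->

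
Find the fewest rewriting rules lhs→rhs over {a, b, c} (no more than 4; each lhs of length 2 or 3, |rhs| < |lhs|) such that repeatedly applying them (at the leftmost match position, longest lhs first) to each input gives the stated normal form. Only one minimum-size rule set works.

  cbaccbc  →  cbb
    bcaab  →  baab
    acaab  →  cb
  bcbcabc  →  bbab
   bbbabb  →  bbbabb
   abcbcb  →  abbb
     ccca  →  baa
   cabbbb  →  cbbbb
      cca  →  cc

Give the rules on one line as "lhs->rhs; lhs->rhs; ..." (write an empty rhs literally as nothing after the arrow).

  | cbaccbc => cbccbc => cbcbc => cbbc => cbb
  | bcaab => baab
  | acaab => caab => cab => cb
  | bcbcabc => bbcabc => bbabc => bbab

ac->c; bc->b; ca->c; ccc->ba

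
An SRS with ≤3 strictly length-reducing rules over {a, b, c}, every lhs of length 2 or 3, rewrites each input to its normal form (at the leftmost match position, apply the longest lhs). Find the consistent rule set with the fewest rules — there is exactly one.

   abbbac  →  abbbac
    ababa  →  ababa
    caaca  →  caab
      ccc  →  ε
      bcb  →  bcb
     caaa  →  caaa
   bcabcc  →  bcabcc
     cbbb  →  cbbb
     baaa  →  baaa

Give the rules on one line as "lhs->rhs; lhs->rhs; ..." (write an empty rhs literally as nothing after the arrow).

  | abbbac
  | ababa
  | caaca => caab
  | ccc => ε

aca->ab; ccc->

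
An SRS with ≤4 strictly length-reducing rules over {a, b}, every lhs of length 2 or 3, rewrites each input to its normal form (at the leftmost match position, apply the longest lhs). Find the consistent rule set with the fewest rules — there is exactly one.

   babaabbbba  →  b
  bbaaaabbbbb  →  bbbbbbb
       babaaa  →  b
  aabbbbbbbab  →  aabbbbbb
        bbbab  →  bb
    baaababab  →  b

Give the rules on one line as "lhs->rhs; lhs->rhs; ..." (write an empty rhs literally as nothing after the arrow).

  | babaabbbba => baaabbbba => babbbba => babbba => babba => baba => baa => b
  | bbaaaabbbbb => bbaabbbbb => bbbbbbb
  | babaaa => baaaa => baa => b
  | aabbbbbbbab => aabbbbbbba => aabbbbbb

ba->; baa->b; bab->ba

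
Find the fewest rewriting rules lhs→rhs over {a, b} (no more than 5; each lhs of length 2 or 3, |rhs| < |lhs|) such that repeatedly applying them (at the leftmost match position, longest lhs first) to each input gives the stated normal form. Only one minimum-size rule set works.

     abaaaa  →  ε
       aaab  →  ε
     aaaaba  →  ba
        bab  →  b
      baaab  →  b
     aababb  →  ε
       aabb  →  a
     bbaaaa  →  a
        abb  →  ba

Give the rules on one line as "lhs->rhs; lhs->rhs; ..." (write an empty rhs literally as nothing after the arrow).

  | abaaaa => aaaa => aa => ε
  | aaab => ab => ε
  | aaaaba => aaba => ba
  | bab => b

aa->; ab->; abb->ba; bb->a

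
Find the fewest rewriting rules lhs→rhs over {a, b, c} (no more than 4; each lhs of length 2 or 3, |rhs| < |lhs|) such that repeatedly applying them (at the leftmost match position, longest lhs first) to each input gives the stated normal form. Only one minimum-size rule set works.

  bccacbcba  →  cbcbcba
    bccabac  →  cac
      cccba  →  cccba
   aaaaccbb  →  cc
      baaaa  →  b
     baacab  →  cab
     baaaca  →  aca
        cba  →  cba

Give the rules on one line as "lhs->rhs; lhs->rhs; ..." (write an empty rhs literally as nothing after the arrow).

  | bccacbcba => caacbcba => cbcbcba
  | bccabac => caabac => cbbac => cac
  | cccba
  | aaaaccbb => baaccbb => bbccbb => ccbb => cc

aa->b; bb->; bcc->ca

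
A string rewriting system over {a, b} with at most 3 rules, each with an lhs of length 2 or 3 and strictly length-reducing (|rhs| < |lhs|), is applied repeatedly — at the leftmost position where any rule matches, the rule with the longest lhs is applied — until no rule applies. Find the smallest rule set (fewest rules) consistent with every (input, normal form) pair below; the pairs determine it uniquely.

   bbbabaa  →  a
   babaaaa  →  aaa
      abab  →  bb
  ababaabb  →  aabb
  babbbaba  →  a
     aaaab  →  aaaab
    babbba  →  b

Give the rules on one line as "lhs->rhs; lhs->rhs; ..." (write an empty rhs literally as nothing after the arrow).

  | bbbabaa => bbabaa => babaa => abaa => ba => a
  | babaaaa => abaaaa => baaa => aaa
  | abab => bb
  | ababaabb => bbaabb => baabb => aabb

aba->b; ba->a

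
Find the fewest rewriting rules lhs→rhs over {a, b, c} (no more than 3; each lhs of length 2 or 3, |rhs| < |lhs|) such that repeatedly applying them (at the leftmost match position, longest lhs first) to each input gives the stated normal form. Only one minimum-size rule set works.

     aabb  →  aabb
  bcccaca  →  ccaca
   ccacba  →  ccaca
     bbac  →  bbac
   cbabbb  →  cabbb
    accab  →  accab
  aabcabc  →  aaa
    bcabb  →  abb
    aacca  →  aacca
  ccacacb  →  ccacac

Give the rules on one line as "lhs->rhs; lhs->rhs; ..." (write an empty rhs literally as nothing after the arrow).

  | aabb
  | bcccaca => ccaca
  | ccacba => ccaca
  | bbac

bc->; cb->c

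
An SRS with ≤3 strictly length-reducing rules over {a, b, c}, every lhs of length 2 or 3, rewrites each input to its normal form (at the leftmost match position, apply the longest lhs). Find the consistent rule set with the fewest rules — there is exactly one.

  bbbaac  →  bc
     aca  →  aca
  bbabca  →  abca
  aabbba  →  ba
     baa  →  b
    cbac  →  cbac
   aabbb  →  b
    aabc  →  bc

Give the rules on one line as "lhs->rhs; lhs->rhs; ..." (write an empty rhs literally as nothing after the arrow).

aa->; bb->

  | bbbaac => baac => bc
  | aca
  | bbabca => abca
  | aabbba => bbba => ba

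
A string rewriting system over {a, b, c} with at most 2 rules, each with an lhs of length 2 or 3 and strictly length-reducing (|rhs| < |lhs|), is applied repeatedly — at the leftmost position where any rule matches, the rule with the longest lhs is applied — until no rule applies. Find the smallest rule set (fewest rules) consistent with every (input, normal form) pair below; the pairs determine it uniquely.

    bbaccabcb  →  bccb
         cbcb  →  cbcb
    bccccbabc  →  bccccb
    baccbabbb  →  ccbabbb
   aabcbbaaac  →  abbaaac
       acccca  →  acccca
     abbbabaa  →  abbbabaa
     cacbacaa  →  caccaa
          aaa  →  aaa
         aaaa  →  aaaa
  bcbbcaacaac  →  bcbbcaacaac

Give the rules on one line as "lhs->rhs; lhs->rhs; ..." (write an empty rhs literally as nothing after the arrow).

abc->; bac->c

  | bbaccabcb => bccabcb => bccb
  | cbcb
  | bccccbabc => bccccb
  | baccbabbb => ccbabbb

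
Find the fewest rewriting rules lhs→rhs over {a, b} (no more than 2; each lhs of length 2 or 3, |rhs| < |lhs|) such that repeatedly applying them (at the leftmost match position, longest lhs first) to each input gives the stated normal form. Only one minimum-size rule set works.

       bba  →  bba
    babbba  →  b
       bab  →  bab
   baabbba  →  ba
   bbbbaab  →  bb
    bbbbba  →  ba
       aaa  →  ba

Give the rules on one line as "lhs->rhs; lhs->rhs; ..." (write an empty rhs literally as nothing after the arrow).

aa->b; bbb->aa

  | bba
  | babbba => baaaa => bbaa => bbb => aa => b
  | bab
  | baabbba => bbbbba => aabba => bbba => aaa => ba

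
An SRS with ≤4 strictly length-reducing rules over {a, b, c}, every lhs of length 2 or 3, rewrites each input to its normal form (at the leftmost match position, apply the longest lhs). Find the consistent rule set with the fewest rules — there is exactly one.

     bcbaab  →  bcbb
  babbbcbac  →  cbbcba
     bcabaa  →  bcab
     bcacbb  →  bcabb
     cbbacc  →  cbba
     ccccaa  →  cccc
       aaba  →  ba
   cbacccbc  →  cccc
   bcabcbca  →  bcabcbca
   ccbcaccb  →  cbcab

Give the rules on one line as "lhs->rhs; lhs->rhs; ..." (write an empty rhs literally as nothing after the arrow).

aa->; ac->a; bab->cc; ccb->cb

  | bcbaab => bcbb
  | babbbcbac => ccbbcbac => cbbcbac => cbbcba
  | bcabaa => bcab
  | bcacbb => bcabb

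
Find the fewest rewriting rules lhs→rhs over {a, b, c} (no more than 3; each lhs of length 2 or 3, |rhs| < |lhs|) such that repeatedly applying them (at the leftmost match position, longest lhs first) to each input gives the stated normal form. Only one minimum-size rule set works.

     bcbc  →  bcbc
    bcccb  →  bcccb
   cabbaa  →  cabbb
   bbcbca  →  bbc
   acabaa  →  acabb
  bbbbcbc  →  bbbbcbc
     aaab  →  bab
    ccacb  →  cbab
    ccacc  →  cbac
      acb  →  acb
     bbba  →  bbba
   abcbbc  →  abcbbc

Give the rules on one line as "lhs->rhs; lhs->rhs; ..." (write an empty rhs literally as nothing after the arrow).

  | bcbc
  | bcccb
  | cabbaa => cabbb
  | bbcbca => bbc

aa->b; bca->; cac->ba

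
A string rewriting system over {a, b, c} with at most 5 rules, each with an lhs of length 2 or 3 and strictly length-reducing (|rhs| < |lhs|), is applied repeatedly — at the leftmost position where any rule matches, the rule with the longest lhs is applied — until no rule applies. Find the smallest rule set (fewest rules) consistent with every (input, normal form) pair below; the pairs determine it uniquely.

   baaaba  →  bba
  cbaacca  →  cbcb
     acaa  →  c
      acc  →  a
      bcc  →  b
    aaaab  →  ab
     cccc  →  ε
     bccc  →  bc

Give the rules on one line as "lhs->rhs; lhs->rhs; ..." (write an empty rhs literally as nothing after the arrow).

aa->c; aac->cb; ca->; cc->

  | baaaba => bcaba => bba
  | cbaacca => cbcbca => cbcb
  | acaa => aa => c
  | acc => a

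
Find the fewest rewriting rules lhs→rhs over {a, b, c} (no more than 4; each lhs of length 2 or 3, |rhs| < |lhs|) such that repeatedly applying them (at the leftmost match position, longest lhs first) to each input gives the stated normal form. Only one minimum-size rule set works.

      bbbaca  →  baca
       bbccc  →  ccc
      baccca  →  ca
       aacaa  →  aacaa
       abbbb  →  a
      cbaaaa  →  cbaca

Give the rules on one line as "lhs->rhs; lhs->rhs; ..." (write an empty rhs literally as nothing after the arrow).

aaa->ac; acc->b; bb->

  | bbbaca => baca
  | bbccc => ccc
  | baccca => bbca => ca
  | aacaa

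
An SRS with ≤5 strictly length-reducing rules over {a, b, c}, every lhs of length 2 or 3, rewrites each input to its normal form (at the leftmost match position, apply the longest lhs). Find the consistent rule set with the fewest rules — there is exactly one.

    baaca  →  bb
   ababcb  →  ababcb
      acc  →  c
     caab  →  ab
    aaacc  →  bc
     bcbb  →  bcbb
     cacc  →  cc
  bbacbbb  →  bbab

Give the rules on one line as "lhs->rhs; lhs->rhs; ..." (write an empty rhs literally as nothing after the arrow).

aa->b; acc->c; bbb->ab; ca->

  | baaca => bbca => bb
  | ababcb
  | acc => c
  | caab => ab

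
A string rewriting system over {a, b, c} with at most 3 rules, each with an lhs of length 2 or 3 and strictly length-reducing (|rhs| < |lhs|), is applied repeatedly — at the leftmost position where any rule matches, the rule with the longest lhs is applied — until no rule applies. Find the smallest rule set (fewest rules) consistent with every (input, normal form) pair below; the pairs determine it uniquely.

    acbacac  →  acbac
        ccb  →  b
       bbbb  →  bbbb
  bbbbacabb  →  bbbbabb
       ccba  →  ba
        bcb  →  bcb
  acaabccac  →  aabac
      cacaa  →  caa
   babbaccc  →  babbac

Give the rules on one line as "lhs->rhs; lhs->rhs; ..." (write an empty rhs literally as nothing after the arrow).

  | acbacac => acbac
  | ccb => b
  | bbbb
  | bbbbacabb => bbbbabb

aca->a; cc->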